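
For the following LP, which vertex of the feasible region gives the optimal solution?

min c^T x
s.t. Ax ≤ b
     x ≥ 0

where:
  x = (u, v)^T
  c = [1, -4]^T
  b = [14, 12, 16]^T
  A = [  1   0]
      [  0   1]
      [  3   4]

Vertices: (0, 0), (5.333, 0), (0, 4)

Evaluate the objective at each vertex of the feasible region:
  z(0, 0) = 0
  z(5.333, 0) = 5.333
  z(0, 4) = -16  ←
The minimum is at u = 0, v = 4.

(0, 4)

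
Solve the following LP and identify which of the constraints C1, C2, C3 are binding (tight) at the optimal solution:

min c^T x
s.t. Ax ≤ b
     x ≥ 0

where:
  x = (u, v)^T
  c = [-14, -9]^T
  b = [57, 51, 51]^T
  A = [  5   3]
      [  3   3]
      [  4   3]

At u = 6, v = 9, compute slack b - a·x for each constraint:
  C1: 57 − 57 = 0  (binding)
  C2: 51 − 45 = 6  (slack)
  C3: 51 − 51 = 0  (binding)

Optimal: u = 6, v = 9
Binding: C1, C3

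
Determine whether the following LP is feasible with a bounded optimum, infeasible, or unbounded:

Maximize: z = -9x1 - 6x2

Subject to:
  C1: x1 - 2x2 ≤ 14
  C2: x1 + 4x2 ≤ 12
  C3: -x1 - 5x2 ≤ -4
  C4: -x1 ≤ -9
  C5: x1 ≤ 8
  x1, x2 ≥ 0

Infeasible (no feasible solution exists)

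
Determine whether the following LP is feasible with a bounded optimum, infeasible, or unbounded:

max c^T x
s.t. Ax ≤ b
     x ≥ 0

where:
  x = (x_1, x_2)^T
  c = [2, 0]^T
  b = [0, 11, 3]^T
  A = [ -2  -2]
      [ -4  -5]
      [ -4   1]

Unbounded (objective can increase without bound)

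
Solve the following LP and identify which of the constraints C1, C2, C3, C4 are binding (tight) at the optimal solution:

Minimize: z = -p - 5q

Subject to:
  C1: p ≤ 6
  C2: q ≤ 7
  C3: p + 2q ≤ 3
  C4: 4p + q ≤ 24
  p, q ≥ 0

At p = 0, q = 1.5, compute slack b - a·x for each constraint:
  C1: 6 − 0 = 6  (slack)
  C2: 7 − 1.5 = 5.5  (slack)
  C3: 3 − 3 = 0  (binding)
  C4: 24 − 1.5 = 22.5  (slack)

Optimal: p = 0, q = 1.5
Binding: C3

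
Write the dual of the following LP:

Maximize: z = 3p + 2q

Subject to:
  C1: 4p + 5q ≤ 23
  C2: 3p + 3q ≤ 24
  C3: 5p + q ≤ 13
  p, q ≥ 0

Primal max cᵀx s.t. Ax ≤ b, x ≥ 0  →  Dual min bᵀy s.t. Aᵀy ≥ c, y ≥ 0.

Minimize: z = 23y1 + 24y2 + 13y3

Subject to:
  4y1 + 3y2 + 5y3 ≥ 3
  5y1 + 3y2 + y3 ≥ 2
  y1, y2, y3 ≥ 0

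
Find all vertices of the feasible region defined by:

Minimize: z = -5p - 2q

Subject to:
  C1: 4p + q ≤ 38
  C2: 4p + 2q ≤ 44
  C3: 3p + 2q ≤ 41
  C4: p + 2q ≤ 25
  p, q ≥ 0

(0, 0), (9.5, 0), (8, 6), (6.333, 9.333), (0, 12.5)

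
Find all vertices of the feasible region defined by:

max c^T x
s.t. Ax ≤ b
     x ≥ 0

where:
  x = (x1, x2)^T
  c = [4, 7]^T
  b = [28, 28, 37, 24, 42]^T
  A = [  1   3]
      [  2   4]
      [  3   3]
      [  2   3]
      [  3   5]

(0, 0), (12, 0), (6, 4), (0, 7)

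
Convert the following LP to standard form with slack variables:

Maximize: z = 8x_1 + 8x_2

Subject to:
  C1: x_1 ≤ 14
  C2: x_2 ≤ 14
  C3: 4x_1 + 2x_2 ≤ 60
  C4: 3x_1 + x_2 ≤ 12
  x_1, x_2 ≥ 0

max z = 8x_1 + 8x_2

s.t.
  x_1 + s1 = 14
  x_2 + s2 = 14
  4x_1 + 2x_2 + s3 = 60
  3x_1 + x_2 + s4 = 12
  x_1, x_2, s1, s2, s3, s4 ≥ 0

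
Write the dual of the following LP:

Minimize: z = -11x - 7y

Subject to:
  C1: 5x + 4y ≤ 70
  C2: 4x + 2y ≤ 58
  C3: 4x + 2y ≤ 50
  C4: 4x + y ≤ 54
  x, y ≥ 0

Primal min cᵀx s.t. Ax ≤ b, x ≥ 0  →  Dual max −bᵀy s.t. Aᵀy ≥ −c, y ≥ 0.

Maximize: z = -70y1 - 58y2 - 50y3 - 54y4

Subject to:
  5y1 + 4y2 + 4y3 + 4y4 ≥ 11
  4y1 + 2y2 + 2y3 + y4 ≥ 7
  y1, y2, y3, y4 ≥ 0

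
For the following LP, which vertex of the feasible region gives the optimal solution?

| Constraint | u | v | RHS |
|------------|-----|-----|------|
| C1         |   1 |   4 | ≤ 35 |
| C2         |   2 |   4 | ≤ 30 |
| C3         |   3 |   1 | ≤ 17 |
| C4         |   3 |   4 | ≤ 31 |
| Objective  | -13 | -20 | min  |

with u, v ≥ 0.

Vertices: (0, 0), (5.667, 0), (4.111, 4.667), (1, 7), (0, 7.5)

Evaluate the objective at each vertex of the feasible region:
  z(0, 0) = 0
  z(5.667, 0) = -73.67
  z(4.111, 4.667) = -146.8
  z(1, 7) = -153  ←
  z(0, 7.5) = -150
The minimum is at u = 1, v = 7.

(1, 7)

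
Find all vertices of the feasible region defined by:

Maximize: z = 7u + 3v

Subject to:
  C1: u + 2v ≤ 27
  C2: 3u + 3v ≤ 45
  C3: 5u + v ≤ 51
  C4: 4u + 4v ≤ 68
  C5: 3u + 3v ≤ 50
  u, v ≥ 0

(0, 0), (10.2, 0), (9, 6), (3, 12), (0, 13.5)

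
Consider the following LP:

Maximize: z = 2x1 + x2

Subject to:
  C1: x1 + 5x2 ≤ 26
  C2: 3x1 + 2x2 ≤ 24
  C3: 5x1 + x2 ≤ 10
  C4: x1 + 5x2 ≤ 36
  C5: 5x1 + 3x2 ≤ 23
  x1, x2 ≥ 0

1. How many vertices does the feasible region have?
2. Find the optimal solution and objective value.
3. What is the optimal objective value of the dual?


1. 4
2. x1 = 1, x2 = 5, z = 7
3. 7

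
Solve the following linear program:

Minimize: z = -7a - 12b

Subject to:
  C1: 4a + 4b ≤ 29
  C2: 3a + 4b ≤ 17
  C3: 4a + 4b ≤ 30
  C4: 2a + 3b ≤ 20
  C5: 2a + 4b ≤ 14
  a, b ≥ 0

Evaluate the objective at each vertex of the feasible region:
  z(0, 0) = 0
  z(5.667, 0) = -39.67
  z(3, 2) = -45  ←
  z(0, 3.5) = -42
The minimum is at a = 3, b = 2.

a = 3, b = 2, z = -45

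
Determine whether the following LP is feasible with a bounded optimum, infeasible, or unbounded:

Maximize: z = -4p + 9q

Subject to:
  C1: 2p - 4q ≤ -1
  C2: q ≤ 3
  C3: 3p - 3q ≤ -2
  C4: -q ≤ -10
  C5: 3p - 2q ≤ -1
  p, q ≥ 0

Infeasible (no feasible solution exists)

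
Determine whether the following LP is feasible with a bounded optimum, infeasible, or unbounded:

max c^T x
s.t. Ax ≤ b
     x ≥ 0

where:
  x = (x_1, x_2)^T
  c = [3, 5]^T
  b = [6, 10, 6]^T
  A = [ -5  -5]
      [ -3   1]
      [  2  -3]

Unbounded (objective can increase without bound)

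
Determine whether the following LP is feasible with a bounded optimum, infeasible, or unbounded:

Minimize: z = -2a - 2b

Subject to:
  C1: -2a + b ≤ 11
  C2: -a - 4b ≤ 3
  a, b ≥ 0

Unbounded (objective can decrease without bound)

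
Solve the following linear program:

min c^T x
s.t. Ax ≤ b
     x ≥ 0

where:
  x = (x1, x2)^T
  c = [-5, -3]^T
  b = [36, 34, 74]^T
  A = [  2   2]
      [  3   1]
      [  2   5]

Evaluate the objective at each vertex of the feasible region:
  z(0, 0) = 0
  z(11.33, 0) = -56.67
  z(8, 10) = -70  ←
  z(5.333, 12.67) = -64.67
  z(0, 14.8) = -44.4
The minimum is at x1 = 8, x2 = 10.

x1 = 8, x2 = 10, z = -70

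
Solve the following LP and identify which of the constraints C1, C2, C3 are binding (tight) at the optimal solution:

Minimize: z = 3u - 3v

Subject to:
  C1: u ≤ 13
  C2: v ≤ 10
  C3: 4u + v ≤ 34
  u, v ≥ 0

At u = 0, v = 10, compute slack b - a·x for each constraint:
  C1: 13 − 0 = 13  (slack)
  C2: 10 − 10 = 0  (binding)
  C3: 34 − 10 = 24  (slack)

Optimal: u = 0, v = 10
Binding: C2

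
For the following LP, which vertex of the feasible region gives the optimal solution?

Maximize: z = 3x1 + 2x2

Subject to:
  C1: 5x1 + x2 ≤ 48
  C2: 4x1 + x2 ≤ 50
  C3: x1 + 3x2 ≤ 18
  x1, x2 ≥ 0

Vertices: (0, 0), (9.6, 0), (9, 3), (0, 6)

Evaluate the objective at each vertex of the feasible region:
  z(0, 0) = 0
  z(9.6, 0) = 28.8
  z(9, 3) = 33  ←
  z(0, 6) = 12
The maximum is at x1 = 9, x2 = 3.

(9, 3)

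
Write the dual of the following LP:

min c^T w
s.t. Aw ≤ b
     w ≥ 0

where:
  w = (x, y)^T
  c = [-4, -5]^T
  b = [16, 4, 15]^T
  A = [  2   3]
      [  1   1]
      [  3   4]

Primal min cᵀx s.t. Ax ≤ b, x ≥ 0  →  Dual max −bᵀy s.t. Aᵀy ≥ −c, y ≥ 0.

Maximize: z = -16y1 - 4y2 - 15y3

Subject to:
  2y1 + y2 + 3y3 ≥ 4
  3y1 + y2 + 4y3 ≥ 5
  y1, y2, y3 ≥ 0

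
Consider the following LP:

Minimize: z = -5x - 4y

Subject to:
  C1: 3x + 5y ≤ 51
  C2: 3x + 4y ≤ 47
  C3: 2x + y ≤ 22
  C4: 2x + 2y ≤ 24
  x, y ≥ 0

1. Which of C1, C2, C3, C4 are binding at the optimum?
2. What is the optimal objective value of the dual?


1. C3, C4
2. -58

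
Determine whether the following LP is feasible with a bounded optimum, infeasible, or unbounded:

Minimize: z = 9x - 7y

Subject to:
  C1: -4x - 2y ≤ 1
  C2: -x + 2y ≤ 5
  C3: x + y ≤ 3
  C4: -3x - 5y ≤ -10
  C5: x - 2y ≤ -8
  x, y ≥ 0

Infeasible (no feasible solution exists)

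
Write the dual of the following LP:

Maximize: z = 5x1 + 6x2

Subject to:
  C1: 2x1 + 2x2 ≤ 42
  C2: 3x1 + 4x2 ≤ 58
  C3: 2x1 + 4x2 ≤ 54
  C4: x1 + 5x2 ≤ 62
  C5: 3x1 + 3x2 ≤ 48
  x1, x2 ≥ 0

Primal max cᵀx s.t. Ax ≤ b, x ≥ 0  →  Dual min bᵀy s.t. Aᵀy ≥ c, y ≥ 0.

Minimize: z = 42y1 + 58y2 + 54y3 + 62y4 + 48y5

Subject to:
  2y1 + 3y2 + 2y3 + y4 + 3y5 ≥ 5
  2y1 + 4y2 + 4y3 + 5y4 + 3y5 ≥ 6
  y1, y2, y3, y4, y5 ≥ 0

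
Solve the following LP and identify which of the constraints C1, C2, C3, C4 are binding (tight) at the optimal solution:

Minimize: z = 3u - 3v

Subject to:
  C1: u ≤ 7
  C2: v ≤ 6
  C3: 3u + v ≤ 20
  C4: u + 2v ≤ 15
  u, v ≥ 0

At u = 0, v = 6, compute slack b - a·x for each constraint:
  C1: 7 − 0 = 7  (slack)
  C2: 6 − 6 = 0  (binding)
  C3: 20 − 6 = 14  (slack)
  C4: 15 − 12 = 3  (slack)

Optimal: u = 0, v = 6
Binding: C2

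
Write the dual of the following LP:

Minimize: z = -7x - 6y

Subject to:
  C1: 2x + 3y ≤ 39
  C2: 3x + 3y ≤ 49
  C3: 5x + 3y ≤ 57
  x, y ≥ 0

Primal min cᵀx s.t. Ax ≤ b, x ≥ 0  →  Dual max −bᵀy s.t. Aᵀy ≥ −c, y ≥ 0.

Maximize: z = -39y1 - 49y2 - 57y3

Subject to:
  2y1 + 3y2 + 5y3 ≥ 7
  3y1 + 3y2 + 3y3 ≥ 6
  y1, y2, y3 ≥ 0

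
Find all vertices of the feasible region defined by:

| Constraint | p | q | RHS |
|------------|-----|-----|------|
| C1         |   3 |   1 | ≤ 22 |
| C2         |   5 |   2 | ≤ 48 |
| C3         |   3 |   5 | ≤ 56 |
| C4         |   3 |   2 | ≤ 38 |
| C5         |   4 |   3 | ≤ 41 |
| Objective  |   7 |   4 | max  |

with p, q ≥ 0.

(0, 0), (7.333, 0), (5, 7), (3.364, 9.182), (0, 11.2)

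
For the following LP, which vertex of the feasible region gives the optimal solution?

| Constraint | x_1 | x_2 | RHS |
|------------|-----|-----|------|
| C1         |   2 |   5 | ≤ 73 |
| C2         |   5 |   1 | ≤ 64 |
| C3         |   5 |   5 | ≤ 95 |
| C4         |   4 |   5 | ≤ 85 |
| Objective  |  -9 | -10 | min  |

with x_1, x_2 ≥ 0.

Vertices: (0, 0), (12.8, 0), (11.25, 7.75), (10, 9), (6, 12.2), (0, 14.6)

Evaluate the objective at each vertex of the feasible region:
  z(0, 0) = 0
  z(12.8, 0) = -115.2
  z(11.25, 7.75) = -178.8
  z(10, 9) = -180  ←
  z(6, 12.2) = -176
  z(0, 14.6) = -146
The minimum is at x_1 = 10, x_2 = 9.

(10, 9)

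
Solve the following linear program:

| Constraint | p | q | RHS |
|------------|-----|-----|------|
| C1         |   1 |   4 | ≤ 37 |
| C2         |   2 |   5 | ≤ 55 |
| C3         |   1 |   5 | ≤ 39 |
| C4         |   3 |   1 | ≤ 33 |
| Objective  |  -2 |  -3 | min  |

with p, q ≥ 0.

Evaluate the objective at each vertex of the feasible region:
  z(0, 0) = 0
  z(11, 0) = -22
  z(9, 6) = -36  ←
  z(0, 7.8) = -23.4
The minimum is at p = 9, q = 6.

p = 9, q = 6, z = -36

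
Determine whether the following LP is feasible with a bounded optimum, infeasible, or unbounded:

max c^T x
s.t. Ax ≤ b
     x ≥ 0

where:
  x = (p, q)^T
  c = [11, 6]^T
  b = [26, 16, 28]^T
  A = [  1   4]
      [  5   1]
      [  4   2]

Feasible with a bounded optimal solution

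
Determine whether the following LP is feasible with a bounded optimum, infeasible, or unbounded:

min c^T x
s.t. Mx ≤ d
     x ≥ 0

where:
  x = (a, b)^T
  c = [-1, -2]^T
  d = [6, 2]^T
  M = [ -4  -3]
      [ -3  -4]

Unbounded (objective can decrease without bound)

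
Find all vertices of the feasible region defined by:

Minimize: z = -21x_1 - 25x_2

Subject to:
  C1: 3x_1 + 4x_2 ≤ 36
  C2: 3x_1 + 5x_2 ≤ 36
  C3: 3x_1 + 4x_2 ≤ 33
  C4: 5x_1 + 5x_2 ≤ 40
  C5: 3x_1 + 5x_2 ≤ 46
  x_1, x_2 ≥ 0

(0, 0), (8, 0), (2, 6), (0, 7.2)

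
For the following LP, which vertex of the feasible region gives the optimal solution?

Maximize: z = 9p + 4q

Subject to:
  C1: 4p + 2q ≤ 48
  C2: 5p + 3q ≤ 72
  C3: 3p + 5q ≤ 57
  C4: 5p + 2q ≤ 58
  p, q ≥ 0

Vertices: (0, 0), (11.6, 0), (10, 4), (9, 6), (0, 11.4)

Evaluate the objective at each vertex of the feasible region:
  z(0, 0) = 0
  z(11.6, 0) = 104.4
  z(10, 4) = 106  ←
  z(9, 6) = 105
  z(0, 11.4) = 45.6
The maximum is at p = 10, q = 4.

(10, 4)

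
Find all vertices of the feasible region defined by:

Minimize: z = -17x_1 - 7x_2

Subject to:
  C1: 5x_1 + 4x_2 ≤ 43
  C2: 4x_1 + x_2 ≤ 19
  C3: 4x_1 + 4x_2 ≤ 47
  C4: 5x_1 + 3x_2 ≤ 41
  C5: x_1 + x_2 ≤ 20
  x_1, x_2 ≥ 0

(0, 0), (4.75, 0), (3, 7), (0, 10.75)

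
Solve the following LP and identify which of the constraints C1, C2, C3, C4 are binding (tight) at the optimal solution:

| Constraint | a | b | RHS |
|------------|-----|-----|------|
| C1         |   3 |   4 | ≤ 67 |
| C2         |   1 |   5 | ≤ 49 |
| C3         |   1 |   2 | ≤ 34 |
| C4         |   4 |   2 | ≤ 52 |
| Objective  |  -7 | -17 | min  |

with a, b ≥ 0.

At a = 9, b = 8, compute slack b - a·x for each constraint:
  C1: 67 − 59 = 8  (slack)
  C2: 49 − 49 = 0  (binding)
  C3: 34 − 25 = 9  (slack)
  C4: 52 − 52 = 0  (binding)

Optimal: a = 9, b = 8
Binding: C2, C4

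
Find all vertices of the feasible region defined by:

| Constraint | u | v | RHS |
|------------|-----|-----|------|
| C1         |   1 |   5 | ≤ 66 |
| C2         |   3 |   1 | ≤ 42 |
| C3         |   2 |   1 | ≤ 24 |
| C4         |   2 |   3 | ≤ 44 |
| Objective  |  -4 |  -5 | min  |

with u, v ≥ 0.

(0, 0), (12, 0), (7, 10), (3.143, 12.57), (0, 13.2)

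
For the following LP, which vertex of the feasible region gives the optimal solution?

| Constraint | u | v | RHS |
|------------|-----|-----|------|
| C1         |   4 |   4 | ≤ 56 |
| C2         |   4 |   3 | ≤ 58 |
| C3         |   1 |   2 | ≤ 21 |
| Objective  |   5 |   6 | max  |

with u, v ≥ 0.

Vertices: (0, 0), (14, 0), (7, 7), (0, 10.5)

Evaluate the objective at each vertex of the feasible region:
  z(0, 0) = 0
  z(14, 0) = 70
  z(7, 7) = 77  ←
  z(0, 10.5) = 63
The maximum is at u = 7, v = 7.

(7, 7)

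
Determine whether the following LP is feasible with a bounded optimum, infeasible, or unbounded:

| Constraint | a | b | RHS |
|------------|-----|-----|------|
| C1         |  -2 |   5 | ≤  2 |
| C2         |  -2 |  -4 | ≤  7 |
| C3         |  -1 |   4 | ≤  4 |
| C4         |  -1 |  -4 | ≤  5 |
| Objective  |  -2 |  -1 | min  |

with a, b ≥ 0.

Unbounded (objective can decrease without bound)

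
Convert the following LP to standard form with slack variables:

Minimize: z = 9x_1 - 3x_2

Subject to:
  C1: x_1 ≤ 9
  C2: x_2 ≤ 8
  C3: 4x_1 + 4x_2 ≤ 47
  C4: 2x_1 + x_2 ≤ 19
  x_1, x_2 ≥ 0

min z = 9x_1 - 3x_2

s.t.
  x_1 + s1 = 9
  x_2 + s2 = 8
  4x_1 + 4x_2 + s3 = 47
  2x_1 + x_2 + s4 = 19
  x_1, x_2, s1, s2, s3, s4 ≥ 0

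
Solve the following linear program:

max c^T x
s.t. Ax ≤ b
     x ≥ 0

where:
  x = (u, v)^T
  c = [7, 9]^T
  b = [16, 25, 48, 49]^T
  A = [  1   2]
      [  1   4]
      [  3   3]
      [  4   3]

Evaluate the objective at each vertex of the feasible region:
  z(0, 0) = 0
  z(12.25, 0) = 85.75
  z(10, 3) = 97  ←
  z(7, 4.5) = 89.5
  z(0, 6.25) = 56.25
The maximum is at u = 10, v = 3.

u = 10, v = 3, z = 97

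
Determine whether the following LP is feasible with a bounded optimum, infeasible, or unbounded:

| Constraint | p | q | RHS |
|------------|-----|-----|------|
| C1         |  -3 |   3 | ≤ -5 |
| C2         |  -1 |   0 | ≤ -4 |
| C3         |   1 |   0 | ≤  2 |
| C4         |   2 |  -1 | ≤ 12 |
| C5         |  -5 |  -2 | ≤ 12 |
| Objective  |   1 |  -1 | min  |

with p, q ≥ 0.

Infeasible (no feasible solution exists)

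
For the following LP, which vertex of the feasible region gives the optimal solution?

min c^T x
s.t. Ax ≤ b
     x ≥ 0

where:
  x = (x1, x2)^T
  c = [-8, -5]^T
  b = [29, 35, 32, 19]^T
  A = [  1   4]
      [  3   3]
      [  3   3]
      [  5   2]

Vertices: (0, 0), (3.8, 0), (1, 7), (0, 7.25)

Evaluate the objective at each vertex of the feasible region:
  z(0, 0) = 0
  z(3.8, 0) = -30.4
  z(1, 7) = -43  ←
  z(0, 7.25) = -36.25
The minimum is at x1 = 1, x2 = 7.

(1, 7)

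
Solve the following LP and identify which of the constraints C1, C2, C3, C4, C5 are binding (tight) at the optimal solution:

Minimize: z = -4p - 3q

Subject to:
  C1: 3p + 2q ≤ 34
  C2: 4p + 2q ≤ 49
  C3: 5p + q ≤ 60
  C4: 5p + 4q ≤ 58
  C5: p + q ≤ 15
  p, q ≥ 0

At p = 10, q = 2, compute slack b - a·x for each constraint:
  C1: 34 − 34 = 0  (binding)
  C2: 49 − 44 = 5  (slack)
  C3: 60 − 52 = 8  (slack)
  C4: 58 − 58 = 0  (binding)
  C5: 15 − 12 = 3  (slack)

Optimal: p = 10, q = 2
Binding: C1, C4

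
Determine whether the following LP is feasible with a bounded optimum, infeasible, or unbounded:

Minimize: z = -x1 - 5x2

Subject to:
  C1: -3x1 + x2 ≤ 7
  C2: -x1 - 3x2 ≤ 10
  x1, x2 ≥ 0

Unbounded (objective can decrease without bound)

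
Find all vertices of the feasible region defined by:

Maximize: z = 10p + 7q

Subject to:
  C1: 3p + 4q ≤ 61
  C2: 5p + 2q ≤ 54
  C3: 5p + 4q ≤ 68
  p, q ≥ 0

(0, 0), (10.8, 0), (8, 7), (3.5, 12.62), (0, 15.25)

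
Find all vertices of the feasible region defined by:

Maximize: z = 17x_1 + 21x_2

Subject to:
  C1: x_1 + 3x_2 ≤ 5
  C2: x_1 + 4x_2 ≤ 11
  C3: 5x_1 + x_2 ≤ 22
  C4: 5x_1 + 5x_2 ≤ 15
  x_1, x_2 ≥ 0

(0, 0), (3, 0), (2, 1), (0, 1.667)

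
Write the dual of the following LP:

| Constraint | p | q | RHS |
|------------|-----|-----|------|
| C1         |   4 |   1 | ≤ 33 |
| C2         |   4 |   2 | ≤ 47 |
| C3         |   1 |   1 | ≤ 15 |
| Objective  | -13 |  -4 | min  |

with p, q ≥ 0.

Primal min cᵀx s.t. Ax ≤ b, x ≥ 0  →  Dual max −bᵀy s.t. Aᵀy ≥ −c, y ≥ 0.

Maximize: z = -33y1 - 47y2 - 15y3

Subject to:
  4y1 + 4y2 + y3 ≥ 13
  y1 + 2y2 + y3 ≥ 4
  y1, y2, y3 ≥ 0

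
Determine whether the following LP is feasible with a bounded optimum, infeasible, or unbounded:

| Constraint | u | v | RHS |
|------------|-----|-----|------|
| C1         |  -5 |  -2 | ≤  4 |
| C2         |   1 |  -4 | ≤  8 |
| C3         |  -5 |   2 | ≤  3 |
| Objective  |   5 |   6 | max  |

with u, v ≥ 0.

Unbounded (objective can increase without bound)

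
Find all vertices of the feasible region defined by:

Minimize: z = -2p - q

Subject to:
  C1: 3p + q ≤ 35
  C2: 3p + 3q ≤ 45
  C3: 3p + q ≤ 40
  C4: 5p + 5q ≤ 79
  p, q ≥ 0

(0, 0), (11.67, 0), (10, 5), (0, 15)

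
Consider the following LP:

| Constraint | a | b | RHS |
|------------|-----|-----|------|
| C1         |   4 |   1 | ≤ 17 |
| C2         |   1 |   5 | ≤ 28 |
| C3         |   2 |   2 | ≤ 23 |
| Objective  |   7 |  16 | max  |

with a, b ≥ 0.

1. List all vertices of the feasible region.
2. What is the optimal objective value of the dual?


1. (0, 0), (4.25, 0), (3, 5), (0, 5.6)
2. 101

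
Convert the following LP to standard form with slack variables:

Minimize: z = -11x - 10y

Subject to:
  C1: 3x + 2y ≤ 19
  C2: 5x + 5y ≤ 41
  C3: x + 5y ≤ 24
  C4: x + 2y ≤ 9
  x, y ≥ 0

min z = -11x - 10y

s.t.
  3x + 2y + s1 = 19
  5x + 5y + s2 = 41
  x + 5y + s3 = 24
  x + 2y + s4 = 9
  x, y, s1, s2, s3, s4 ≥ 0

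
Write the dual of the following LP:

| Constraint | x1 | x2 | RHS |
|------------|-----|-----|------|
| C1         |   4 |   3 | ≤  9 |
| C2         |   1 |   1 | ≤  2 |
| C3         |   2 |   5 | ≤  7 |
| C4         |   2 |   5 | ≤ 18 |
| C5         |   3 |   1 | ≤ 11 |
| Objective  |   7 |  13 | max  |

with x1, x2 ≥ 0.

Primal max cᵀx s.t. Ax ≤ b, x ≥ 0  →  Dual min bᵀy s.t. Aᵀy ≥ c, y ≥ 0.

Minimize: z = 9y1 + 2y2 + 7y3 + 18y4 + 11y5

Subject to:
  4y1 + y2 + 2y3 + 2y4 + 3y5 ≥ 7
  3y1 + y2 + 5y3 + 5y4 + y5 ≥ 13
  y1, y2, y3, y4, y5 ≥ 0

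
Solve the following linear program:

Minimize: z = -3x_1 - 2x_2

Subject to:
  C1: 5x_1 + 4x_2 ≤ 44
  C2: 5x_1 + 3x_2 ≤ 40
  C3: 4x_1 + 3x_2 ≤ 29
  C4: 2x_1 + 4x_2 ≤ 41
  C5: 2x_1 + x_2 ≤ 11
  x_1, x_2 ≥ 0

Evaluate the objective at each vertex of the feasible region:
  z(0, 0) = 0
  z(5.5, 0) = -16.5
  z(2, 7) = -20  ←
  z(0, 9.667) = -19.33
The minimum is at x_1 = 2, x_2 = 7.

x_1 = 2, x_2 = 7, z = -20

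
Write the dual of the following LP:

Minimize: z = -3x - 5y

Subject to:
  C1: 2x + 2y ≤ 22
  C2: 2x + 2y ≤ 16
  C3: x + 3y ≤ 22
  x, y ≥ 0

Primal min cᵀx s.t. Ax ≤ b, x ≥ 0  →  Dual max −bᵀy s.t. Aᵀy ≥ −c, y ≥ 0.

Maximize: z = -22y1 - 16y2 - 22y3

Subject to:
  2y1 + 2y2 + y3 ≥ 3
  2y1 + 2y2 + 3y3 ≥ 5
  y1, y2, y3 ≥ 0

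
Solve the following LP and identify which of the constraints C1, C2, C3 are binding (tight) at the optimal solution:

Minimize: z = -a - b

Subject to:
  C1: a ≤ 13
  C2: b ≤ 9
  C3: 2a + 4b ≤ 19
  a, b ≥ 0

At a = 9.5, b = 0, compute slack b - a·x for each constraint:
  C1: 13 − 9.5 = 3.5  (slack)
  C2: 9 − 0 = 9  (slack)
  C3: 19 − 19 = 0  (binding)

Optimal: a = 9.5, b = 0
Binding: C3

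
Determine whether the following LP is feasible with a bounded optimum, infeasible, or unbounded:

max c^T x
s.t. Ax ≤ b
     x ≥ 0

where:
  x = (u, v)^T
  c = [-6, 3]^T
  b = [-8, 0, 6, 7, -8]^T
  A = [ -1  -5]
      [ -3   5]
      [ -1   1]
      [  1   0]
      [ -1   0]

Infeasible (no feasible solution exists)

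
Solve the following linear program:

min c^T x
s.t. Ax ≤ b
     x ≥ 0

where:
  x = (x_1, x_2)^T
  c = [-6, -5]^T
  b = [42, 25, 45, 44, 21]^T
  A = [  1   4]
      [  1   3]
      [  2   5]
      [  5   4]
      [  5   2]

Evaluate the objective at each vertex of the feasible region:
  z(0, 0) = 0
  z(4.2, 0) = -25.2
  z(1, 8) = -46  ←
  z(0, 8.333) = -41.67
The minimum is at x_1 = 1, x_2 = 8.

x_1 = 1, x_2 = 8, z = -46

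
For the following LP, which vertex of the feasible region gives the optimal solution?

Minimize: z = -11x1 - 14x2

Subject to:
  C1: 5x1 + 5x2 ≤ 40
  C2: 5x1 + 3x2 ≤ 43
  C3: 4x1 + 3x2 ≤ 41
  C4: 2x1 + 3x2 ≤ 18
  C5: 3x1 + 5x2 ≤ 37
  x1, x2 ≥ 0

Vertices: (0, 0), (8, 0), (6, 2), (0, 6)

Evaluate the objective at each vertex of the feasible region:
  z(0, 0) = 0
  z(8, 0) = -88
  z(6, 2) = -94  ←
  z(0, 6) = -84
The minimum is at x1 = 6, x2 = 2.

(6, 2)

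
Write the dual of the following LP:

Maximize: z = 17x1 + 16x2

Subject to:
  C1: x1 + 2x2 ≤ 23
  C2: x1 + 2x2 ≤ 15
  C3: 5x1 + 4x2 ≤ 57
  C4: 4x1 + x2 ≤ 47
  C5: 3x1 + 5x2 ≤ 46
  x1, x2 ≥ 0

Primal max cᵀx s.t. Ax ≤ b, x ≥ 0  →  Dual min bᵀy s.t. Aᵀy ≥ c, y ≥ 0.

Minimize: z = 23y1 + 15y2 + 57y3 + 47y4 + 46y5

Subject to:
  y1 + y2 + 5y3 + 4y4 + 3y5 ≥ 17
  2y1 + 2y2 + 4y3 + y4 + 5y5 ≥ 16
  y1, y2, y3, y4, y5 ≥ 0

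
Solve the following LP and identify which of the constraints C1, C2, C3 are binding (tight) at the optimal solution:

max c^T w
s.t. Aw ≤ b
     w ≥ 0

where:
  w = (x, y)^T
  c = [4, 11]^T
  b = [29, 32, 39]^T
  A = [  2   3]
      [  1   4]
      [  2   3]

At x = 4, y = 7, compute slack b - a·x for each constraint:
  C1: 29 − 29 = 0  (binding)
  C2: 32 − 32 = 0  (binding)
  C3: 39 − 29 = 10  (slack)

Optimal: x = 4, y = 7
Binding: C1, C2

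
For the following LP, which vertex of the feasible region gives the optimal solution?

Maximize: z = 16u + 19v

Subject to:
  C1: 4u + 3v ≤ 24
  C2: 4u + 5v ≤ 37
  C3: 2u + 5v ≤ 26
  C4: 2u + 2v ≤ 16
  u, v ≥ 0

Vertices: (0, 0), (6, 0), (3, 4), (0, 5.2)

Evaluate the objective at each vertex of the feasible region:
  z(0, 0) = 0
  z(6, 0) = 96
  z(3, 4) = 124  ←
  z(0, 5.2) = 98.8
The maximum is at u = 3, v = 4.

(3, 4)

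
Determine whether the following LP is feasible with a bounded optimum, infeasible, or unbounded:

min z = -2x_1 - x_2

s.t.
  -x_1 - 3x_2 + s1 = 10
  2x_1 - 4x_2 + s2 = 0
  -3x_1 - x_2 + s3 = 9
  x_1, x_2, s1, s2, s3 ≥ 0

Unbounded (objective can decrease without bound)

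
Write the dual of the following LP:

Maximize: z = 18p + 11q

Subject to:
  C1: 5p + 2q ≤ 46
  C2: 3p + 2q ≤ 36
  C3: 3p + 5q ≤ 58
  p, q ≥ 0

Primal max cᵀx s.t. Ax ≤ b, x ≥ 0  →  Dual min bᵀy s.t. Aᵀy ≥ c, y ≥ 0.

Minimize: z = 46y1 + 36y2 + 58y3

Subject to:
  5y1 + 3y2 + 3y3 ≥ 18
  2y1 + 2y2 + 5y3 ≥ 11
  y1, y2, y3 ≥ 0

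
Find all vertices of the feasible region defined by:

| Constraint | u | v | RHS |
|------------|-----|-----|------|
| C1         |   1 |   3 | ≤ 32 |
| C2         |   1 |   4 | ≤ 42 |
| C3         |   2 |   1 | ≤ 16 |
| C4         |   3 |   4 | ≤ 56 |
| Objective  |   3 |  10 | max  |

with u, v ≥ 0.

(0, 0), (8, 0), (3.2, 9.6), (2, 10), (0, 10.5)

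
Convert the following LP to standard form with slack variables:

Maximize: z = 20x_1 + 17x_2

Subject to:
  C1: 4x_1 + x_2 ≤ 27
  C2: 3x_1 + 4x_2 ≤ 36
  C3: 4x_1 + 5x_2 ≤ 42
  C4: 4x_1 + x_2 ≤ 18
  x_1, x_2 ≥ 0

max z = 20x_1 + 17x_2

s.t.
  4x_1 + x_2 + s1 = 27
  3x_1 + 4x_2 + s2 = 36
  4x_1 + 5x_2 + s3 = 42
  4x_1 + x_2 + s4 = 18
  x_1, x_2, s1, s2, s3, s4 ≥ 0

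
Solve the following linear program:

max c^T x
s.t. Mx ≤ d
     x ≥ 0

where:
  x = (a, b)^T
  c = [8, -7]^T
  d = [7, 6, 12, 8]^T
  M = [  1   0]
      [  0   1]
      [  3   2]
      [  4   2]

Evaluate the objective at each vertex of the feasible region:
  z(0, 0) = 0
  z(2, 0) = 16  ←
  z(0, 4) = -28
The maximum is at a = 2, b = 0.

a = 2, b = 0, z = 16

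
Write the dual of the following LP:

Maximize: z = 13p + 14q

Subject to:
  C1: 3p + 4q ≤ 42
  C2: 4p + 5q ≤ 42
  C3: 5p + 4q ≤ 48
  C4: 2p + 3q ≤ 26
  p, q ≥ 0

Primal max cᵀx s.t. Ax ≤ b, x ≥ 0  →  Dual min bᵀy s.t. Aᵀy ≥ c, y ≥ 0.

Minimize: z = 42y1 + 42y2 + 48y3 + 26y4

Subject to:
  3y1 + 4y2 + 5y3 + 2y4 ≥ 13
  4y1 + 5y2 + 4y3 + 3y4 ≥ 14
  y1, y2, y3, y4 ≥ 0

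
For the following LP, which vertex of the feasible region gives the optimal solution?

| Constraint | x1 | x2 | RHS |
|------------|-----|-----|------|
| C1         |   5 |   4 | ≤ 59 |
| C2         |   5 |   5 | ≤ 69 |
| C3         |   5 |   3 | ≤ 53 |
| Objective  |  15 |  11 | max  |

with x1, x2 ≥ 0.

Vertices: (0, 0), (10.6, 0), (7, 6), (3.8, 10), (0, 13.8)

Evaluate the objective at each vertex of the feasible region:
  z(0, 0) = 0
  z(10.6, 0) = 159
  z(7, 6) = 171  ←
  z(3.8, 10) = 167
  z(0, 13.8) = 151.8
The maximum is at x1 = 7, x2 = 6.

(7, 6)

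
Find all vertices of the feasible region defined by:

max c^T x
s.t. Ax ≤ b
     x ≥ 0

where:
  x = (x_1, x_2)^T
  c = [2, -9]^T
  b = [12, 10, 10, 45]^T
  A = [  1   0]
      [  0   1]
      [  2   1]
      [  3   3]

(0, 0), (5, 0), (0, 10)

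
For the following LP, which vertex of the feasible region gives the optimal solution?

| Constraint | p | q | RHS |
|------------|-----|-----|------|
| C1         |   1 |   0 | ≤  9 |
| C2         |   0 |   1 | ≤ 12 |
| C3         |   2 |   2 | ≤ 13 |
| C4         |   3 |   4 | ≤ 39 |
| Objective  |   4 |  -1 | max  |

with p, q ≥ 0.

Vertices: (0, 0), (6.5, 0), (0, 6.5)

Evaluate the objective at each vertex of the feasible region:
  z(0, 0) = 0
  z(6.5, 0) = 26  ←
  z(0, 6.5) = -6.5
The maximum is at p = 6.5, q = 0.

(6.5, 0)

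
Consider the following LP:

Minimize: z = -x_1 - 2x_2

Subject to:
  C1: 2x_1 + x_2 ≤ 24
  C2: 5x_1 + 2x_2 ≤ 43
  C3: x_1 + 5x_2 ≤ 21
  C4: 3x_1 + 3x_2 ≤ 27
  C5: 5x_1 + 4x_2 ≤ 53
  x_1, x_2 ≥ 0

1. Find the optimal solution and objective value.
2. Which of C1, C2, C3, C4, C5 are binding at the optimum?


1. x_1 = 6, x_2 = 3, z = -12
2. C3, C4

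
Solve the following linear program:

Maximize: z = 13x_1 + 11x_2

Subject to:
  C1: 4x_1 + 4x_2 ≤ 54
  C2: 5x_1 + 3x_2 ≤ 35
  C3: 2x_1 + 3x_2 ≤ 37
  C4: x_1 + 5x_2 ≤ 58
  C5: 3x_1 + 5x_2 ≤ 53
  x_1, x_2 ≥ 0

Evaluate the objective at each vertex of the feasible region:
  z(0, 0) = 0
  z(7, 0) = 91
  z(1, 10) = 123  ←
  z(0, 10.6) = 116.6
The maximum is at x_1 = 1, x_2 = 10.

x_1 = 1, x_2 = 10, z = 123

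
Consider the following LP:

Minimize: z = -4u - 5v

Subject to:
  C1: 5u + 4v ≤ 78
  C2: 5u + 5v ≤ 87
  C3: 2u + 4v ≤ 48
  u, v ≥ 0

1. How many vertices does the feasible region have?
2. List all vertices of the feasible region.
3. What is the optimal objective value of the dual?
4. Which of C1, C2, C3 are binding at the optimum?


1. 4
2. (0, 0), (15.6, 0), (10, 7), (0, 12)
3. -75
4. C1, C3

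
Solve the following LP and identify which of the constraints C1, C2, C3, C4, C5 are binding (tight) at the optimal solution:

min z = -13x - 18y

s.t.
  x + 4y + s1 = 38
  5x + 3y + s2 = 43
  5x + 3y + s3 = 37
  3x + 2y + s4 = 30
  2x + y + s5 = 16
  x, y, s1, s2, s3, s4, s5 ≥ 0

At x = 2, y = 9, compute slack b - a·x for each constraint:
  C1: 38 − 38 = 0  (binding)
  C2: 43 − 37 = 6  (slack)
  C3: 37 − 37 = 0  (binding)
  C4: 30 − 24 = 6  (slack)
  C5: 16 − 13 = 3  (slack)

Optimal: x = 2, y = 9
Binding: C1, C3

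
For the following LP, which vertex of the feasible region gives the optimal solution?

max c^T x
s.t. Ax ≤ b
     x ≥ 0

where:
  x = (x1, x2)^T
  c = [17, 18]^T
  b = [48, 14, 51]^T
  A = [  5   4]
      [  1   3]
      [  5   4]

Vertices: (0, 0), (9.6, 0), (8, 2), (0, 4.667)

Evaluate the objective at each vertex of the feasible region:
  z(0, 0) = 0
  z(9.6, 0) = 163.2
  z(8, 2) = 172  ←
  z(0, 4.667) = 84
The maximum is at x1 = 8, x2 = 2.

(8, 2)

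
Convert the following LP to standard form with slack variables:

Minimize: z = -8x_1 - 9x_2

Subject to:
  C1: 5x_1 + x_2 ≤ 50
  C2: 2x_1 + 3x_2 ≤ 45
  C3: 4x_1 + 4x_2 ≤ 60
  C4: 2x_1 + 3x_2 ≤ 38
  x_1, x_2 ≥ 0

min z = -8x_1 - 9x_2

s.t.
  5x_1 + x_2 + s1 = 50
  2x_1 + 3x_2 + s2 = 45
  4x_1 + 4x_2 + s3 = 60
  2x_1 + 3x_2 + s4 = 38
  x_1, x_2, s1, s2, s3, s4 ≥ 0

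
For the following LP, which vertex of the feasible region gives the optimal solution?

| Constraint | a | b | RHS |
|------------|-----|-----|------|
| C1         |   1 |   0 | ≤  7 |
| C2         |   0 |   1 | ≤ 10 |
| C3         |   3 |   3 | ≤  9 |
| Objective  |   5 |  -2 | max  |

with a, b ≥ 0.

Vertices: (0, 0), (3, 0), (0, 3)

Evaluate the objective at each vertex of the feasible region:
  z(0, 0) = 0
  z(3, 0) = 15  ←
  z(0, 3) = -6
The maximum is at a = 3, b = 0.

(3, 0)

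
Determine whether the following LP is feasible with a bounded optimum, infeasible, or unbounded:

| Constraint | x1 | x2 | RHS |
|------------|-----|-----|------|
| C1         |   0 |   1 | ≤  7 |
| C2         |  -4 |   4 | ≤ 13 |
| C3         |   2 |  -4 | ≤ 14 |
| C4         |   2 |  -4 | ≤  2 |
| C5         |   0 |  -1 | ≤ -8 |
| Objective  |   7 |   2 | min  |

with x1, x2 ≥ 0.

Infeasible (no feasible solution exists)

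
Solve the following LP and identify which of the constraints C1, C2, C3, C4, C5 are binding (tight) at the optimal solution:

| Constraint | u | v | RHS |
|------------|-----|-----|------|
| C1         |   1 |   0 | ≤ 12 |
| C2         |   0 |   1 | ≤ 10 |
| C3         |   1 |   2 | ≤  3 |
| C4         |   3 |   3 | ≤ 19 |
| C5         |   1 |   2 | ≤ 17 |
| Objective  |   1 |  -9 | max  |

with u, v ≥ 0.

At u = 3, v = 0, compute slack b - a·x for each constraint:
  C1: 12 − 3 = 9  (slack)
  C2: 10 − 0 = 10  (slack)
  C3: 3 − 3 = 0  (binding)
  C4: 19 − 9 = 10  (slack)
  C5: 17 − 3 = 14  (slack)

Optimal: u = 3, v = 0
Binding: C3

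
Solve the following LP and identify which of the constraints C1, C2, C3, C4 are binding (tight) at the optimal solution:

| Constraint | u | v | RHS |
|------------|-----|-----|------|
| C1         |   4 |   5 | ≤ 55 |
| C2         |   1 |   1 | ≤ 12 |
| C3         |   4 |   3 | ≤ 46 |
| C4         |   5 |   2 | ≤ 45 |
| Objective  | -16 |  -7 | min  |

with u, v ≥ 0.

At u = 7, v = 5, compute slack b - a·x for each constraint:
  C1: 55 − 53 = 2  (slack)
  C2: 12 − 12 = 0  (binding)
  C3: 46 − 43 = 3  (slack)
  C4: 45 − 45 = 0  (binding)

Optimal: u = 7, v = 5
Binding: C2, C4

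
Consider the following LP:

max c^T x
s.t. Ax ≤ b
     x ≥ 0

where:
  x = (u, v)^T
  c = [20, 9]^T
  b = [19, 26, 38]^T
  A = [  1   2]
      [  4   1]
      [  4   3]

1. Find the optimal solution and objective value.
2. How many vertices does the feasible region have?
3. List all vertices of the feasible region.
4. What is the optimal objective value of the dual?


1. u = 5, v = 6, z = 154
2. 5
3. (0, 0), (6.5, 0), (5, 6), (3.8, 7.6), (0, 9.5)
4. 154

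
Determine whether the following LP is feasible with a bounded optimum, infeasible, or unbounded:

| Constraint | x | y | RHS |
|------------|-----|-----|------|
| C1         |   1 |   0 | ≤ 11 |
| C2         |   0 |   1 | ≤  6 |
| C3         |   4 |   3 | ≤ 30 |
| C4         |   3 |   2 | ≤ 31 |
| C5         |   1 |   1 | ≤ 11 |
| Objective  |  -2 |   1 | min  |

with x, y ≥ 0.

Feasible with a bounded optimal solution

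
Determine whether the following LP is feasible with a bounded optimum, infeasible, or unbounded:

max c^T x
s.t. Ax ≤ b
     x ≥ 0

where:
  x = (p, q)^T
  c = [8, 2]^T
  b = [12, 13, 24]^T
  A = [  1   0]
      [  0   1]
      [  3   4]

Feasible with a bounded optimal solution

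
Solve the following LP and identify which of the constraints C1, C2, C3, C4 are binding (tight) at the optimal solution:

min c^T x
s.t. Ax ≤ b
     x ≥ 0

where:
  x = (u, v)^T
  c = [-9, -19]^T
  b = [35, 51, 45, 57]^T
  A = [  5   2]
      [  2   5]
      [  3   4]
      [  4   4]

At u = 3, v = 9, compute slack b - a·x for each constraint:
  C1: 35 − 33 = 2  (slack)
  C2: 51 − 51 = 0  (binding)
  C3: 45 − 45 = 0  (binding)
  C4: 57 − 48 = 9  (slack)

Optimal: u = 3, v = 9
Binding: C2, C3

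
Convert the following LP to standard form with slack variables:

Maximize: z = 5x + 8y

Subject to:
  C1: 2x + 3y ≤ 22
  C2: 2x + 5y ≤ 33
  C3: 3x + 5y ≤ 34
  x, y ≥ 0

max z = 5x + 8y

s.t.
  2x + 3y + s1 = 22
  2x + 5y + s2 = 33
  3x + 5y + s3 = 34
  x, y, s1, s2, s3 ≥ 0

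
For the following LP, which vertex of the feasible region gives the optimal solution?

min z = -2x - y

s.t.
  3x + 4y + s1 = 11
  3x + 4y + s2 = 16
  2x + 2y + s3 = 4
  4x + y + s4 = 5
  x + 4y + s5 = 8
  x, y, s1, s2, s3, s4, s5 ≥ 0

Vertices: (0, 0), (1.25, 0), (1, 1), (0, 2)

Evaluate the objective at each vertex of the feasible region:
  z(0, 0) = 0
  z(1.25, 0) = -2.5
  z(1, 1) = -3  ←
  z(0, 2) = -2
The minimum is at x = 1, y = 1.

(1, 1)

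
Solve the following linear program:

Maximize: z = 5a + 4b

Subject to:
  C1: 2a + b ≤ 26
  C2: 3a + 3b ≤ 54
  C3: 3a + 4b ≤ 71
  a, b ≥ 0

Evaluate the objective at each vertex of the feasible region:
  z(0, 0) = 0
  z(13, 0) = 65
  z(8, 10) = 80  ←
  z(1, 17) = 73
  z(0, 17.75) = 71
The maximum is at a = 8, b = 10.

a = 8, b = 10, z = 80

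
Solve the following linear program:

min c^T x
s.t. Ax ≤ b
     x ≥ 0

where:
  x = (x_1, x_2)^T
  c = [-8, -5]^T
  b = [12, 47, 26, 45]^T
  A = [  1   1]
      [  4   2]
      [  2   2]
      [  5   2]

Evaluate the objective at each vertex of the feasible region:
  z(0, 0) = 0
  z(9, 0) = -72
  z(7, 5) = -81  ←
  z(0, 12) = -60
The minimum is at x_1 = 7, x_2 = 5.

x_1 = 7, x_2 = 5, z = -81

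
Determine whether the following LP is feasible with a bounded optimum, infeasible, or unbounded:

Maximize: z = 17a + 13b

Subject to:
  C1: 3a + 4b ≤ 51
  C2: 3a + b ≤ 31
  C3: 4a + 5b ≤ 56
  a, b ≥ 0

Feasible with a bounded optimal solution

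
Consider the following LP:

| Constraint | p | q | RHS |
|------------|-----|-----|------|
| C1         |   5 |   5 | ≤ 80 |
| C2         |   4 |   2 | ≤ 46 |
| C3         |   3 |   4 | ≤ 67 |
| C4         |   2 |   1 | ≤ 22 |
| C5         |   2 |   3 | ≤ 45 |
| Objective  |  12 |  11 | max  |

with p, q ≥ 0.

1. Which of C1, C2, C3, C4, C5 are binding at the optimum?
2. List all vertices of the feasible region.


1. C1, C4
2. (0, 0), (11, 0), (6, 10), (3, 13), (0, 15)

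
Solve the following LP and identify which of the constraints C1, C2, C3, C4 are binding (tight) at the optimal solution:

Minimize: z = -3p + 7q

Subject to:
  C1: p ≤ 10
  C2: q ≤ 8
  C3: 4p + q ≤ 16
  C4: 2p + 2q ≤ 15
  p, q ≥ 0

At p = 4, q = 0, compute slack b - a·x for each constraint:
  C1: 10 − 4 = 6  (slack)
  C2: 8 − 0 = 8  (slack)
  C3: 16 − 16 = 0  (binding)
  C4: 15 − 8 = 7  (slack)

Optimal: p = 4, q = 0
Binding: C3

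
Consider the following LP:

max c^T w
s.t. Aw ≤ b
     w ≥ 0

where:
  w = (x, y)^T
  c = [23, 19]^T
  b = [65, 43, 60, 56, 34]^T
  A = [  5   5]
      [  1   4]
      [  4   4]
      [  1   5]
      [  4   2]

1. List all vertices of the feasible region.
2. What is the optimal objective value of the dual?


1. (0, 0), (8.5, 0), (4, 9), (3, 10), (0, 10.75)
2. 263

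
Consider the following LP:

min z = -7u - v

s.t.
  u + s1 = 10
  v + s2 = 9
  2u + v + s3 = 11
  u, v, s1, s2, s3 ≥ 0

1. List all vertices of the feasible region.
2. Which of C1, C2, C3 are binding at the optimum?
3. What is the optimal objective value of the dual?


1. (0, 0), (5.5, 0), (1, 9), (0, 9)
2. C3
3. -38.5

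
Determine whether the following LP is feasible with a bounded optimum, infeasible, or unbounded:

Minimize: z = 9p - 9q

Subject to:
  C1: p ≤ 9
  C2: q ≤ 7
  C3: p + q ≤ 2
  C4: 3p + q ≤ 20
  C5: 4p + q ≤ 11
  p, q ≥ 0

Feasible with a bounded optimal solution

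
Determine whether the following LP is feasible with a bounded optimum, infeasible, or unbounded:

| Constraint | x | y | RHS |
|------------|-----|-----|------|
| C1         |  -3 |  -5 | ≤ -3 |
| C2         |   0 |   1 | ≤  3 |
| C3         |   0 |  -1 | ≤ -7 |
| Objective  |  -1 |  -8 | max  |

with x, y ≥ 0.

Infeasible (no feasible solution exists)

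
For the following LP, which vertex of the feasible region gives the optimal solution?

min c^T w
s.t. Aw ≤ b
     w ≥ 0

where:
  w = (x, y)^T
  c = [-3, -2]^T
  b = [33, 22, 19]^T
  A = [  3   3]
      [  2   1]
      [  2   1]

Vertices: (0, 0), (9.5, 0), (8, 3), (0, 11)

Evaluate the objective at each vertex of the feasible region:
  z(0, 0) = 0
  z(9.5, 0) = -28.5
  z(8, 3) = -30  ←
  z(0, 11) = -22
The minimum is at x = 8, y = 3.

(8, 3)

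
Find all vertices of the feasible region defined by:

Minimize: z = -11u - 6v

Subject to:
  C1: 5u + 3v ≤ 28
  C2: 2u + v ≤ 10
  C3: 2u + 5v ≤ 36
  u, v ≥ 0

(0, 0), (5, 0), (2, 6), (1.684, 6.526), (0, 7.2)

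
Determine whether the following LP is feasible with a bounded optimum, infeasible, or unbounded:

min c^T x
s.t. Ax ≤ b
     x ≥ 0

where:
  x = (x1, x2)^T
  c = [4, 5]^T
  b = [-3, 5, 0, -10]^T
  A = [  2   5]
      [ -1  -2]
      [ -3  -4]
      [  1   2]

Infeasible (no feasible solution exists)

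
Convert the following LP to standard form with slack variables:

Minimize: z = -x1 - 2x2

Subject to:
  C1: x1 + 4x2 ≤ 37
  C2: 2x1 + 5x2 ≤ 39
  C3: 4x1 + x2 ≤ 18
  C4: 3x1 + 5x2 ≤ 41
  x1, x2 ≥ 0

min z = -x1 - 2x2

s.t.
  x1 + 4x2 + s1 = 37
  2x1 + 5x2 + s2 = 39
  4x1 + x2 + s3 = 18
  3x1 + 5x2 + s4 = 41
  x1, x2, s1, s2, s3, s4 ≥ 0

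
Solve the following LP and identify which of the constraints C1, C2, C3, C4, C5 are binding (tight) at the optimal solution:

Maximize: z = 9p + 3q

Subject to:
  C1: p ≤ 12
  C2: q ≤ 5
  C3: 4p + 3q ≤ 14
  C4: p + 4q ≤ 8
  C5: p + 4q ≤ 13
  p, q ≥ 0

At p = 3.5, q = 0, compute slack b - a·x for each constraint:
  C1: 12 − 3.5 = 8.5  (slack)
  C2: 5 − 0 = 5  (slack)
  C3: 14 − 14 = 0  (binding)
  C4: 8 − 3.5 = 4.5  (slack)
  C5: 13 − 3.5 = 9.5  (slack)

Optimal: p = 3.5, q = 0
Binding: C3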